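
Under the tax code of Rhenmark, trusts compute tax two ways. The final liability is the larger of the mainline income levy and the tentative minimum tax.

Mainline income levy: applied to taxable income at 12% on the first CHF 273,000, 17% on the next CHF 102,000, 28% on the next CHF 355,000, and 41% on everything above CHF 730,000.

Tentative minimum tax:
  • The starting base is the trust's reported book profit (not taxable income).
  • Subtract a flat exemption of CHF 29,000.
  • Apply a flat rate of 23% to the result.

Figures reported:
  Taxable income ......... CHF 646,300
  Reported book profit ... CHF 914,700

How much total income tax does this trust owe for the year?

Mainline income levy:
  CHF 273,000 × 12% = CHF 32,760
  CHF 102,000 × 17% = CHF 17,340
  CHF 271,300 × 28% = CHF 75,964
  → CHF 126,064

Tentative minimum tax:
  Base (reported book profit): CHF 914,700
  Less exemption CHF 29,000 → base CHF 885,700
  CHF 885,700 × 23% = CHF 203,711

CHF 203,711 > CHF 126,064, so the tentative minimum tax is the binding amount.

CHF 203,711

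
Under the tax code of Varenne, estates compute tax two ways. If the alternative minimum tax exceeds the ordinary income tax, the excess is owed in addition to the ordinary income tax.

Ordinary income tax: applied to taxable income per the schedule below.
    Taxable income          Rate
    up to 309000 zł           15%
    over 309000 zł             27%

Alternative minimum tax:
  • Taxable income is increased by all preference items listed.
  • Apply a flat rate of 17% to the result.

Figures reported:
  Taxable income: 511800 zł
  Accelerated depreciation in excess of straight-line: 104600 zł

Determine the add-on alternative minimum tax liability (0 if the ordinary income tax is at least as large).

Ordinary income tax:
  309000 zł × 15% = 46350 zł
  202800 zł × 27% = 54756 zł
  → 101106 zł

Alternative minimum tax:
  Adjusted income: 511800 zł + 104600 zł = 616400 zł
  616400 zł × 17% = 104788 zł

Excess of alternative minimum tax over ordinary income tax: 104788 zł − 101106 zł = 3682 zł.

3682 zł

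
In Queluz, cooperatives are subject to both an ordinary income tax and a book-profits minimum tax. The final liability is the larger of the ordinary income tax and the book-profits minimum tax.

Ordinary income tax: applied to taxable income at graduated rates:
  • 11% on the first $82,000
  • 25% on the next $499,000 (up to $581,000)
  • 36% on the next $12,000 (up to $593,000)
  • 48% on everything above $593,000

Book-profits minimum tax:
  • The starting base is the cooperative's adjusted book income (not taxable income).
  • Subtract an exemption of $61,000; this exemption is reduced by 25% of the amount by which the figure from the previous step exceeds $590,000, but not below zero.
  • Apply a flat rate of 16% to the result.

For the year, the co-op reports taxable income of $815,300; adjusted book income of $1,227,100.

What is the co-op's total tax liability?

Ordinary income tax:
  $82,000 × 11% = $9,020
  $499,000 × 25% = $124,750
  $12,000 × 36% = $4,320
  $222,300 × 48% = $106,704
  → $244,794

Book-profits minimum tax:
  Base (adjusted book income): $1,227,100
  Exemption: 25% × ($1,227,100 − $590,000) = $159,275 ≥ $61,000, so the exemption is fully phased out
  Base: $1,227,100 − $0 = $1,227,100
  $1,227,100 × 16% = $196,336

$244,794 > $196,336, so the ordinary income tax governs.

$244,794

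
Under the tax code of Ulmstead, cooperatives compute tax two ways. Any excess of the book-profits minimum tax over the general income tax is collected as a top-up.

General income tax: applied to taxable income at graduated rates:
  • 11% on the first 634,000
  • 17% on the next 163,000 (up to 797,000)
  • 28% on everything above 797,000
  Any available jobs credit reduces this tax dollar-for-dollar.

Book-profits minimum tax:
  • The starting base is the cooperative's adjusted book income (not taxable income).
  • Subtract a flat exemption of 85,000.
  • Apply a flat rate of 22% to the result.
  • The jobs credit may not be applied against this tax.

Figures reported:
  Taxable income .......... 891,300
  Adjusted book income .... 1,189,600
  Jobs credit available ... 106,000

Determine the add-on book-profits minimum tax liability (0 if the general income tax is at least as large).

225,158

General income tax:
  634,000 × 11% = 69,740
  163,000 × 17% = 27,710
  94,300 × 28% = 26,404
  → 123,854
  Less jobs credit 106,000 → 17,854

Book-profits minimum tax:
  Base (adjusted book income): 1,189,600
  Less exemption 85,000 → base 1,104,600
  1,104,600 × 22% = 243,012

Excess of book-profits minimum tax over general income tax: 243,012 − 17,854 = 225,158.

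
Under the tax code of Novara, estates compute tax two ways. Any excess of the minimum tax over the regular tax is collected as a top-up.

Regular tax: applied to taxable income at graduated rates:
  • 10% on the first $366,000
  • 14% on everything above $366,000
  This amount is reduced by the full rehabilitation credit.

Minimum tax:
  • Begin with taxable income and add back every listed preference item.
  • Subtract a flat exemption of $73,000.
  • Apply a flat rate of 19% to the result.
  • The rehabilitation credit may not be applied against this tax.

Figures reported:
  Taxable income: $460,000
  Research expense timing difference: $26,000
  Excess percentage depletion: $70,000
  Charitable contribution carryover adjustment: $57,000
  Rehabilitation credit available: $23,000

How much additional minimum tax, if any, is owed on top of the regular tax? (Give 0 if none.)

Regular tax:
  $366,000 × 10% = $36,600
  $94,000 × 14% = $13,160
  → $49,760
  Less rehabilitation credit $23,000 → $26,760

Minimum tax:
  Adjusted income: $460,000 + $26,000 + $70,000 + $57,000 = $613,000
  Less exemption $73,000 → base $540,000
  $540,000 × 19% = $102,600

Excess of minimum tax over regular tax: $102,600 − $26,760 = $75,840.

$75,840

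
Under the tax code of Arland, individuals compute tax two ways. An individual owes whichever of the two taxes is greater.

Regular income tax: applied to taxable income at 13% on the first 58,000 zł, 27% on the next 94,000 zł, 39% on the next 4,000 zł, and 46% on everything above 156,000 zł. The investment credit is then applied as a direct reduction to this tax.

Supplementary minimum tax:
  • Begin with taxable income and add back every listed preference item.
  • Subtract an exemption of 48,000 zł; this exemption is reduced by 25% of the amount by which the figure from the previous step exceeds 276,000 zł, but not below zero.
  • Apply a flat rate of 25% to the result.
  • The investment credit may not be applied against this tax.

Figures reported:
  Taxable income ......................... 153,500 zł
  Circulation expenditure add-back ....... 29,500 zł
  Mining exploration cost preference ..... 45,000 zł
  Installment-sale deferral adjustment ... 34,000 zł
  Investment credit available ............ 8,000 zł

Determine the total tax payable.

53,500 zł

Supplementary minimum tax:
  Adjusted income: 153,500 zł + 29,500 zł + 45,000 zł + 34,000 zł = 262,000 zł
  Exemption: 262,000 zł ≤ 276,000 zł, so full 48,000 zł applies
  Base: 262,000 zł − 48,000 zł = 214,000 zł
  214,000 zł × 25% = 53,500 zł

Regular income tax:
  58,000 zł × 13% = 7,540 zł
  94,000 zł × 27% = 25,380 zł
  1,500 zł × 39% = 585 zł
  → 33,505 zł
  Less investment credit 8,000 zł → 25,505 zł

53,500 zł > 25,505 zł, so the supplementary minimum tax is the binding amount.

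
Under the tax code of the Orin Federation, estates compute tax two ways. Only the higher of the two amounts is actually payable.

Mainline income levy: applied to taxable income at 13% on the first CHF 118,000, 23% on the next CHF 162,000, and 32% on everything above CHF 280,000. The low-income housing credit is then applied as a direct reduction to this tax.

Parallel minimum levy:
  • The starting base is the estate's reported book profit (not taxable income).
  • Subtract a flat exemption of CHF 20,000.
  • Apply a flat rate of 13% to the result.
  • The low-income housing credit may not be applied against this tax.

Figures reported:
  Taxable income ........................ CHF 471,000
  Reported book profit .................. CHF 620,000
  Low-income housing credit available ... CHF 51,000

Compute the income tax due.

Mainline income levy:
  CHF 118,000 × 13% = CHF 15,340
  CHF 162,000 × 23% = CHF 37,260
  CHF 191,000 × 32% = CHF 61,120
  → CHF 113,720
  Less low-income housing credit CHF 51,000 → CHF 62,720

Parallel minimum levy:
  Base (reported book profit): CHF 620,000
  Less exemption CHF 20,000 → base CHF 600,000
  CHF 600,000 × 13% = CHF 78,000

CHF 78,000 > CHF 62,720, so the parallel minimum levy is the binding amount.

CHF 78,000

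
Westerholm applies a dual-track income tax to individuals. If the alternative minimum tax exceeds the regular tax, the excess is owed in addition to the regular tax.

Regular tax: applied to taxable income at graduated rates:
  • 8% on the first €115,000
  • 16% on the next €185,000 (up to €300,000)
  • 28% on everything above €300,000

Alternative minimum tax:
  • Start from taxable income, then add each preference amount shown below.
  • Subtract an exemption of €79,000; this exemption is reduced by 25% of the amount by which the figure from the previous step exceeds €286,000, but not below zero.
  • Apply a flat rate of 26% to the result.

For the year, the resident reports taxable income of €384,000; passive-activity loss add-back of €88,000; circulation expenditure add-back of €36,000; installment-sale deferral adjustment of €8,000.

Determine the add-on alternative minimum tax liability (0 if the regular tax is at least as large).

Alternative minimum tax:
  Adjusted income: €384,000 + €88,000 + €36,000 + €8,000 = €516,000
  Exemption: €79,000 − 25% × (€516,000 − €286,000) = €79,000 − €57,500 = €21,500
  Base: €516,000 − €21,500 = €494,500
  €494,500 × 26% = €128,570

Regular tax:
  €115,000 × 8% = €9,200
  €185,000 × 16% = €29,600
  €84,000 × 28% = €23,520
  → €62,320

Excess of alternative minimum tax over regular tax: €128,570 − €62,320 = €66,250.

€66,250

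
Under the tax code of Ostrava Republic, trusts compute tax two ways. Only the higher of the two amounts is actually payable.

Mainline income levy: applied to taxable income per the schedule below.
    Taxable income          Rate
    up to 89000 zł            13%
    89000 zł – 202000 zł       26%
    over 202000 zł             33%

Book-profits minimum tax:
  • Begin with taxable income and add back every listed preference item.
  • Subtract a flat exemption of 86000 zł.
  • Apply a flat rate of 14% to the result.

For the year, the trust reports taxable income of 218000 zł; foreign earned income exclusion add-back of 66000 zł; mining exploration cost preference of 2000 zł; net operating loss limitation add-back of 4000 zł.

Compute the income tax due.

46230 zł

Mainline income levy:
  89000 zł × 13% = 11570 zł
  113000 zł × 26% = 29380 zł
  16000 zł × 33% = 5280 zł
  → 46230 zł

Book-profits minimum tax:
  Adjusted income: 218000 zł + 66000 zł + 2000 zł + 4000 zł = 290000 zł
  Less exemption 86000 zł → base 204000 zł
  204000 zł × 14% = 28560 zł

46230 zł > 28560 zł, so the mainline income levy governs.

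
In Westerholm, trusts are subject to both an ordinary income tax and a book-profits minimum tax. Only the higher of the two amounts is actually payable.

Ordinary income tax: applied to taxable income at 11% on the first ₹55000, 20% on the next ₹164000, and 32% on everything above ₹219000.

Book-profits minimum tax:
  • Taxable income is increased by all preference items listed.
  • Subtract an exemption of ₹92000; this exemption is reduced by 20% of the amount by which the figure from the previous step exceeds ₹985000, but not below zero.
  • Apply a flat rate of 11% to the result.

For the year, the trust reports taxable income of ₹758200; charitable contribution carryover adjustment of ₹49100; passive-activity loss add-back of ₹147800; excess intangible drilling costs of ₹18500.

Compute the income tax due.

₹211394

Ordinary income tax:
  ₹55000 × 11% = ₹6050
  ₹164000 × 20% = ₹32800
  ₹539200 × 32% = ₹172544
  → ₹211394

Book-profits minimum tax:
  Adjusted income: ₹758200 + ₹49100 + ₹147800 + ₹18500 = ₹973600
  Exemption: ₹973600 ≤ ₹985000, so full ₹92000 applies
  Base: ₹973600 − ₹92000 = ₹881600
  ₹881600 × 11% = ₹96976

₹211394 > ₹96976, so the ordinary income tax governs.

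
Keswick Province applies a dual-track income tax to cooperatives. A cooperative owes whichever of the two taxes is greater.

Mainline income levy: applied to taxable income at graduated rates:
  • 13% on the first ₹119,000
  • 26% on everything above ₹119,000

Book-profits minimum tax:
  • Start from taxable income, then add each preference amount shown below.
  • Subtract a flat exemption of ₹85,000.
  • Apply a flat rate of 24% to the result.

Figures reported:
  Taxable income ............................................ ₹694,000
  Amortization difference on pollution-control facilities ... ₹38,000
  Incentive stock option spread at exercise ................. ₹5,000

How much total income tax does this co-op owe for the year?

Book-profits minimum tax:
  Adjusted income: ₹694,000 + ₹38,000 + ₹5,000 = ₹737,000
  Less exemption ₹85,000 → base ₹652,000
  ₹652,000 × 24% = ₹156,480

Mainline income levy:
  ₹119,000 × 13% = ₹15,470
  ₹575,000 × 26% = ₹149,500
  → ₹164,970

₹164,970 > ₹156,480, so the mainline income levy governs.

₹164,970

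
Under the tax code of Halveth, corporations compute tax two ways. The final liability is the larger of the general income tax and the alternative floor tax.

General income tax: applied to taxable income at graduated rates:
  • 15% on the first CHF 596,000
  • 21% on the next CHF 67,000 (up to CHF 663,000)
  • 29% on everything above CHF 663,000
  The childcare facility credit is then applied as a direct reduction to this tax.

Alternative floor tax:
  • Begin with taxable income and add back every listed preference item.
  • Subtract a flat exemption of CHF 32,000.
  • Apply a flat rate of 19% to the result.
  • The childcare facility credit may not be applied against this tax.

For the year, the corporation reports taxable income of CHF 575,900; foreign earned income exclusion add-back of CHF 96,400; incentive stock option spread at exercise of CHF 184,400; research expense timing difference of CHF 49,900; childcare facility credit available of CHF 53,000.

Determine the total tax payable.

CHF 166,174

Alternative floor tax:
  Adjusted income: CHF 575,900 + CHF 96,400 + CHF 184,400 + CHF 49,900 = CHF 906,600
  Less exemption CHF 32,000 → base CHF 874,600
  CHF 874,600 × 19% = CHF 166,174

General income tax:
  CHF 575,900 × 15% = CHF 86,385
  Less childcare facility credit CHF 53,000 → CHF 33,385

CHF 166,174 > CHF 33,385, so the alternative floor tax is the binding amount.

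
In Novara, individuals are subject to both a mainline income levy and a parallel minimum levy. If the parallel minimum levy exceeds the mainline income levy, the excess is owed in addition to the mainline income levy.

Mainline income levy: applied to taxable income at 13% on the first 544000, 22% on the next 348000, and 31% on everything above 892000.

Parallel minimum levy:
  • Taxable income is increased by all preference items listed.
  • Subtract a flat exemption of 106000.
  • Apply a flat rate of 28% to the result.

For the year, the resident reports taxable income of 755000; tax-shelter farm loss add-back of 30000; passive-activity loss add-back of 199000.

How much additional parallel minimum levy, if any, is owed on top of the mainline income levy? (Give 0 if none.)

Mainline income levy:
  544000 × 13% = 70720
  211000 × 22% = 46420
  → 117140

Parallel minimum levy:
  Adjusted income: 755000 + 30000 + 199000 = 984000
  Less exemption 106000 → base 878000
  878000 × 28% = 245840

Excess of parallel minimum levy over mainline income levy: 245840 − 117140 = 128700.

128700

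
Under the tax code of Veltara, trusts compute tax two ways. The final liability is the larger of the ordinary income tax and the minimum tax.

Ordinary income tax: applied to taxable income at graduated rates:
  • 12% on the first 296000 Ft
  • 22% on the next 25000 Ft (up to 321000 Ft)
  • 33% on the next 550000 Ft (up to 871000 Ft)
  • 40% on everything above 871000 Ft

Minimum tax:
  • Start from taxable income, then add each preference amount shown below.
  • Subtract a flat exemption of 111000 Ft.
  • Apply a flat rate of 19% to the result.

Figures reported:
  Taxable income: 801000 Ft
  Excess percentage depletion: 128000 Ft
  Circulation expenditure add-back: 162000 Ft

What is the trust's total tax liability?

Minimum tax:
  Adjusted income: 801000 Ft + 128000 Ft + 162000 Ft = 1091000 Ft
  Less exemption 111000 Ft → base 980000 Ft
  980000 Ft × 19% = 186200 Ft

Ordinary income tax:
  296000 Ft × 12% = 35520 Ft
  25000 Ft × 22% = 5500 Ft
  480000 Ft × 33% = 158400 Ft
  → 199420 Ft

199420 Ft > 186200 Ft, so the ordinary income tax governs.

199420 Ft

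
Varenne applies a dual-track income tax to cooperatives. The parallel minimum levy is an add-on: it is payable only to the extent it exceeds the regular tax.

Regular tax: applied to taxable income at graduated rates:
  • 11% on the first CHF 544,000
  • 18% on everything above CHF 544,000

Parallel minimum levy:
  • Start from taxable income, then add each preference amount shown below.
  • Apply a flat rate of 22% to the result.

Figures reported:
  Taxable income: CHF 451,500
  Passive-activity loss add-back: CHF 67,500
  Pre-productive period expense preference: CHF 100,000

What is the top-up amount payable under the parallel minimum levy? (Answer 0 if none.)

CHF 86,515

Regular tax:
  CHF 451,500 × 11% = CHF 49,665

Parallel minimum levy:
  Adjusted income: CHF 451,500 + CHF 67,500 + CHF 100,000 = CHF 619,000
  CHF 619,000 × 22% = CHF 136,180

Excess of parallel minimum levy over regular tax: CHF 136,180 − CHF 49,665 = CHF 86,515.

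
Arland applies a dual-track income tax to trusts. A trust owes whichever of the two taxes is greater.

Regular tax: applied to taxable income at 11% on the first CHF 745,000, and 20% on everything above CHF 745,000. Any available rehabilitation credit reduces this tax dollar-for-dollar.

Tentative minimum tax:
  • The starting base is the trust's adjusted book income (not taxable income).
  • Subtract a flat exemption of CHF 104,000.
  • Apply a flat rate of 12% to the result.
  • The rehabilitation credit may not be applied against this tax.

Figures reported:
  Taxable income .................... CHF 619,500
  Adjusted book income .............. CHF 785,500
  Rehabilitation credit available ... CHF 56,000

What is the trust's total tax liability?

CHF 81,780

Tentative minimum tax:
  Base (adjusted book income): CHF 785,500
  Less exemption CHF 104,000 → base CHF 681,500
  CHF 681,500 × 12% = CHF 81,780

Regular tax:
  CHF 619,500 × 11% = CHF 68,145
  Less rehabilitation credit CHF 56,000 → CHF 12,145

CHF 81,780 > CHF 12,145, so the tentative minimum tax is the binding amount.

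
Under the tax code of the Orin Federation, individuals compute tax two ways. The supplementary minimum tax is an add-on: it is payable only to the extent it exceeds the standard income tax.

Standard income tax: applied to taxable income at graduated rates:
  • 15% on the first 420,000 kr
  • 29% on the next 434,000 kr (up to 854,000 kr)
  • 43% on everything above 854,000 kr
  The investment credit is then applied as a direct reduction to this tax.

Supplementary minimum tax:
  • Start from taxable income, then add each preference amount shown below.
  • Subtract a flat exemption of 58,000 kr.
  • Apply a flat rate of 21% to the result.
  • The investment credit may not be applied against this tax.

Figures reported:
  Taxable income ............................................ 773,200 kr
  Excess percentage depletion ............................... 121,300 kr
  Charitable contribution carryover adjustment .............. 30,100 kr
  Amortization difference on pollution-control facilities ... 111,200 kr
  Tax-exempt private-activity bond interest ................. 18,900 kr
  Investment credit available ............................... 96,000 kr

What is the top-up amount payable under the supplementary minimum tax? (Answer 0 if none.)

139,879 kr

Supplementary minimum tax:
  Adjusted income: 773,200 kr + 121,300 kr + 30,100 kr + 111,200 kr + 18,900 kr = 1,054,700 kr
  Less exemption 58,000 kr → base 996,700 kr
  996,700 kr × 21% = 209,307 kr

Standard income tax:
  420,000 kr × 15% = 63,000 kr
  353,200 kr × 29% = 102,428 kr
  → 165,428 kr
  Less investment credit 96,000 kr → 69,428 kr

Excess of supplementary minimum tax over standard income tax: 209,307 kr − 69,428 kr = 139,879 kr.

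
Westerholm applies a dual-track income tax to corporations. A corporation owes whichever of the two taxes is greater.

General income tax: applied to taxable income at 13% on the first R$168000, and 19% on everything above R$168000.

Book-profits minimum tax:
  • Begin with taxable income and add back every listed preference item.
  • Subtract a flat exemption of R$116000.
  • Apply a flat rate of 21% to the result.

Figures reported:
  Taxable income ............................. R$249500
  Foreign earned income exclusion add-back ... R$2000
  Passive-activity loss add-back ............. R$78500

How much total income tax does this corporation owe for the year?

R$44940

Book-profits minimum tax:
  Adjusted income: R$249500 + R$2000 + R$78500 = R$330000
  Less exemption R$116000 → base R$214000
  R$214000 × 21% = R$44940

General income tax:
  R$168000 × 13% = R$21840
  R$81500 × 19% = R$15485
  → R$37325

R$44940 > R$37325, so the book-profits minimum tax is the binding amount.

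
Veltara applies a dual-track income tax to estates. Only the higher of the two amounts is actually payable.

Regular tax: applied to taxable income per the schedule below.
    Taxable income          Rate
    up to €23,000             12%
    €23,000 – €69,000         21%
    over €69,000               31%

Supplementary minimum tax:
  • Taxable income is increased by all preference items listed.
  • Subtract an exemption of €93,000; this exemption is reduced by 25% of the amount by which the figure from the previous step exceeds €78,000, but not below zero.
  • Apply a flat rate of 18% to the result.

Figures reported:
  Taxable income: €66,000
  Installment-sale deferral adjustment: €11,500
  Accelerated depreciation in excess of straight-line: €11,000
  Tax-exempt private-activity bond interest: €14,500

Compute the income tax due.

€11,790

Regular tax:
  €23,000 × 12% = €2,760
  €43,000 × 21% = €9,030
  → €11,790

Supplementary minimum tax:
  Adjusted income: €66,000 + €11,500 + €11,000 + €14,500 = €103,000
  Exemption: €93,000 − 25% × (€103,000 − €78,000) = €93,000 − €6,250 = €86,750
  Base: €103,000 − €86,750 = €16,250
  €16,250 × 18% = €2,925

€11,790 > €2,925, so the regular tax governs.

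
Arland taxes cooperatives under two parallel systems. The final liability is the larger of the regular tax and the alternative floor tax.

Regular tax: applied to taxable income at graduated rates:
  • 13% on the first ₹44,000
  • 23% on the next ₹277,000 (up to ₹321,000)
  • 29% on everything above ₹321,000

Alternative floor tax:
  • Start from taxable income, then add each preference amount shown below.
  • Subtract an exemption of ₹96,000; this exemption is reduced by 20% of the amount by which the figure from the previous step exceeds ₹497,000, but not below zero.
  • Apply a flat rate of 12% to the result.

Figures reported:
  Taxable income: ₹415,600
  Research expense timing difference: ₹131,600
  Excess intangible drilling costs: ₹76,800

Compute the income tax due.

Alternative floor tax:
  Adjusted income: ₹415,600 + ₹131,600 + ₹76,800 = ₹624,000
  Exemption: ₹96,000 − 20% × (₹624,000 − ₹497,000) = ₹96,000 − ₹25,400 = ₹70,600
  Base: ₹624,000 − ₹70,600 = ₹553,400
  ₹553,400 × 12% = ₹66,408

Regular tax:
  ₹44,000 × 13% = ₹5,720
  ₹277,000 × 23% = ₹63,710
  ₹94,600 × 29% = ₹27,434
  → ₹96,864

₹96,864 > ₹66,408, so the regular tax governs.

₹96,864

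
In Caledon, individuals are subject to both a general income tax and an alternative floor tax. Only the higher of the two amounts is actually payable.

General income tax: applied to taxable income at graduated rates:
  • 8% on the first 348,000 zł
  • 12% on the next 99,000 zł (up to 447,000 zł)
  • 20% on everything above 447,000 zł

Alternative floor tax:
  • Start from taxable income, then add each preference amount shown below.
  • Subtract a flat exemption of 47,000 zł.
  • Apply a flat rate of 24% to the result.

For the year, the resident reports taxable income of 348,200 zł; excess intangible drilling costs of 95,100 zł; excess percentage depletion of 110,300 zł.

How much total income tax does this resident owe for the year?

121,584 zł

General income tax:
  348,000 zł × 8% = 27,840 zł
  200 zł × 12% = 24 zł
  → 27,864 zł

Alternative floor tax:
  Adjusted income: 348,200 zł + 95,100 zł + 110,300 zł = 553,600 zł
  Less exemption 47,000 zł → base 506,600 zł
  506,600 zł × 24% = 121,584 zł

121,584 zł > 27,864 zł, so the alternative floor tax is the binding amount.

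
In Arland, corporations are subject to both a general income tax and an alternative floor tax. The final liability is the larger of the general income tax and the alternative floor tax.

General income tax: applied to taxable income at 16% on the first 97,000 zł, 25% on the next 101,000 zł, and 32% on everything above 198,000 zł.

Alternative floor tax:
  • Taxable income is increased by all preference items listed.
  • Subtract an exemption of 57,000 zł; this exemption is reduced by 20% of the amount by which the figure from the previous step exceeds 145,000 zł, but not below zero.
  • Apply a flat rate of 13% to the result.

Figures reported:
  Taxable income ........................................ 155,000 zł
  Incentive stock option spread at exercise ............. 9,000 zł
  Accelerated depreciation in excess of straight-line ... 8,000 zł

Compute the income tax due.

Alternative floor tax:
  Adjusted income: 155,000 zł + 9,000 zł + 8,000 zł = 172,000 zł
  Exemption: 57,000 zł − 20% × (172,000 zł − 145,000 zł) = 57,000 zł − 5,400 zł = 51,600 zł
  Base: 172,000 zł − 51,600 zł = 120,400 zł
  120,400 zł × 13% = 15,652 zł

General income tax:
  97,000 zł × 16% = 15,520 zł
  58,000 zł × 25% = 14,500 zł
  → 30,020 zł

30,020 zł > 15,652 zł, so the general income tax governs.

30,020 zł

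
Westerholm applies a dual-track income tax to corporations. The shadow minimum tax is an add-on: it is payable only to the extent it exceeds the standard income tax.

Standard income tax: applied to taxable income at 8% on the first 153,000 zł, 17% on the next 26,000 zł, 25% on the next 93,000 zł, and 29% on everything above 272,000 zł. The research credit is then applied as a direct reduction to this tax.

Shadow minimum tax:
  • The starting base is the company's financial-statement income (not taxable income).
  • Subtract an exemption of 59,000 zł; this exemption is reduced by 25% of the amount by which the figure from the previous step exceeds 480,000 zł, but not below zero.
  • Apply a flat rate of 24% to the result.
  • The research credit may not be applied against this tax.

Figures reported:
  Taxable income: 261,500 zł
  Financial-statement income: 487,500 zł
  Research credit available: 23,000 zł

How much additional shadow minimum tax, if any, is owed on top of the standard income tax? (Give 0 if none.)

89,005 zł

Standard income tax:
  153,000 zł × 8% = 12,240 zł
  26,000 zł × 17% = 4,420 zł
  82,500 zł × 25% = 20,625 zł
  → 37,285 zł
  Less research credit 23,000 zł → 14,285 zł

Shadow minimum tax:
  Base (financial-statement income): 487,500 zł
  Exemption: 59,000 zł − 25% × (487,500 zł − 480,000 zł) = 59,000 zł − 1,875 zł = 57,125 zł
  Base: 487,500 zł − 57,125 zł = 430,375 zł
  430,375 zł × 24% = 103,290 zł

Excess of shadow minimum tax over standard income tax: 103,290 zł − 14,285 zł = 89,005 zł.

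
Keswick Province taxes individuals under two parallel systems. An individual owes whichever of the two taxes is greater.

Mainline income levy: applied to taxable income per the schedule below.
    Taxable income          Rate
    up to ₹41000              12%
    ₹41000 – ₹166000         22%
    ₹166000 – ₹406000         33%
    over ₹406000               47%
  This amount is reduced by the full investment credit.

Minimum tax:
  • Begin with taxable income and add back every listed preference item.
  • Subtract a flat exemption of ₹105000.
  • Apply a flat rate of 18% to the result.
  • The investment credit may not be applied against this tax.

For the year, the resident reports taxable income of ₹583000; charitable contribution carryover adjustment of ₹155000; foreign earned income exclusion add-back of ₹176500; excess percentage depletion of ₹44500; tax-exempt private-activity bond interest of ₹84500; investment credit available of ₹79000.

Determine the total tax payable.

₹168930

Mainline income levy:
  ₹41000 × 12% = ₹4920
  ₹125000 × 22% = ₹27500
  ₹240000 × 33% = ₹79200
  ₹177000 × 47% = ₹83190
  → ₹194810
  Less investment credit ₹79000 → ₹115810

Minimum tax:
  Adjusted income: ₹583000 + ₹155000 + ₹176500 + ₹44500 + ₹84500 = ₹1043500
  Less exemption ₹105000 → base ₹938500
  ₹938500 × 18% = ₹168930

₹168930 > ₹115810, so the minimum tax is the binding amount.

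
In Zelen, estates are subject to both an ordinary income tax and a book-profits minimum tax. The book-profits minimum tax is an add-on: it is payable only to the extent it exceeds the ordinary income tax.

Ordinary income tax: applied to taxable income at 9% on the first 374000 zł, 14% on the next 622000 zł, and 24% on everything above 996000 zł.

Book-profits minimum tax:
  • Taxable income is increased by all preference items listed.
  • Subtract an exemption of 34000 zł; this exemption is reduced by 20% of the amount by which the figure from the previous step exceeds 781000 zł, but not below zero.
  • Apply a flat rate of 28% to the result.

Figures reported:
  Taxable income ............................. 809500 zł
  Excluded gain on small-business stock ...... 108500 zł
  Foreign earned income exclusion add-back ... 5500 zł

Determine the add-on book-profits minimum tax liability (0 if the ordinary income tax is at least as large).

162410 zł

Ordinary income tax:
  374000 zł × 9% = 33660 zł
  435500 zł × 14% = 60970 zł
  → 94630 zł

Book-profits minimum tax:
  Adjusted income: 809500 zł + 108500 zł + 5500 zł = 923500 zł
  Exemption: 34000 zł − 20% × (923500 zł − 781000 zł) = 34000 zł − 28500 zł = 5500 zł
  Base: 923500 zł − 5500 zł = 918000 zł
  918000 zł × 28% = 257040 zł

Excess of book-profits minimum tax over ordinary income tax: 257040 zł − 94630 zł = 162410 zł.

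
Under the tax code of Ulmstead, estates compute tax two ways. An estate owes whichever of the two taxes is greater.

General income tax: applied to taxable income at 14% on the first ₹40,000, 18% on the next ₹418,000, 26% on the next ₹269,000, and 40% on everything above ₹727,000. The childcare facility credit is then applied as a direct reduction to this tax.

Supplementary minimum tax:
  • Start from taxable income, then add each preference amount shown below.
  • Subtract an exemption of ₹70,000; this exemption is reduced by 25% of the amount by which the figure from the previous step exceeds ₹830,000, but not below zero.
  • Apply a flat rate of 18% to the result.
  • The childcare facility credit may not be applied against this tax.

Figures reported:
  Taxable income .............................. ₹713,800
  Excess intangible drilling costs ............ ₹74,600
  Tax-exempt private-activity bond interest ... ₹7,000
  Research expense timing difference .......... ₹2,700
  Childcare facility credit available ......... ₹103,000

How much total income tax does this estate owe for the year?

₹131,058

General income tax:
  ₹40,000 × 14% = ₹5,600
  ₹418,000 × 18% = ₹75,240
  ₹255,800 × 26% = ₹66,508
  → ₹147,348
  Less childcare facility credit ₹103,000 → ₹44,348

Supplementary minimum tax:
  Adjusted income: ₹713,800 + ₹74,600 + ₹7,000 + ₹2,700 = ₹798,100
  Exemption: ₹798,100 ≤ ₹830,000, so full ₹70,000 applies
  Base: ₹798,100 − ₹70,000 = ₹728,100
  ₹728,100 × 18% = ₹131,058

₹131,058 > ₹44,348, so the supplementary minimum tax is the binding amount.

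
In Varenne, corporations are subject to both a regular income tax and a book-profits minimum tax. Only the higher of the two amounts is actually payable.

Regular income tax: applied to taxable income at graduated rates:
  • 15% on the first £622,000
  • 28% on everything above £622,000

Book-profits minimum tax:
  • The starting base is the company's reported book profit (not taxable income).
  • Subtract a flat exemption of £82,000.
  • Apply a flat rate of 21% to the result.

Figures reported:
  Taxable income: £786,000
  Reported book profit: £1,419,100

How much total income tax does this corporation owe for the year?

£280,791

Regular income tax:
  £622,000 × 15% = £93,300
  £164,000 × 28% = £45,920
  → £139,220

Book-profits minimum tax:
  Base (reported book profit): £1,419,100
  Less exemption £82,000 → base £1,337,100
  £1,337,100 × 21% = £280,791

£280,791 > £139,220, so the book-profits minimum tax is the binding amount.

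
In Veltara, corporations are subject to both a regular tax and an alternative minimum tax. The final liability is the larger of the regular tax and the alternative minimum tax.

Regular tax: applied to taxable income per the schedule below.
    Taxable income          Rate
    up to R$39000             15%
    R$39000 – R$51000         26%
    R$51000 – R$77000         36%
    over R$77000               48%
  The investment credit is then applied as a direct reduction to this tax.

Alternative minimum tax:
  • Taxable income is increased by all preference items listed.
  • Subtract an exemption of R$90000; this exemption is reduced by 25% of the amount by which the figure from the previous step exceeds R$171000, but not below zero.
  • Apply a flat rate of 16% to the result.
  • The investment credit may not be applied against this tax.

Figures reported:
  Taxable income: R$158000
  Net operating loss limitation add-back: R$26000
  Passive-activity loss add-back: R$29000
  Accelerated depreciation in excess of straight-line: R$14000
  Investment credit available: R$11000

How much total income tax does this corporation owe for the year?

Regular tax:
  R$39000 × 15% = R$5850
  R$12000 × 26% = R$3120
  R$26000 × 36% = R$9360
  R$81000 × 48% = R$38880
  → R$57210
  Less investment credit R$11000 → R$46210

Alternative minimum tax:
  Adjusted income: R$158000 + R$26000 + R$29000 + R$14000 = R$227000
  Exemption: R$90000 − 25% × (R$227000 − R$171000) = R$90000 − R$14000 = R$76000
  Base: R$227000 − R$76000 = R$151000
  R$151000 × 16% = R$24160

R$46210 > R$24160, so the regular tax governs.

R$46210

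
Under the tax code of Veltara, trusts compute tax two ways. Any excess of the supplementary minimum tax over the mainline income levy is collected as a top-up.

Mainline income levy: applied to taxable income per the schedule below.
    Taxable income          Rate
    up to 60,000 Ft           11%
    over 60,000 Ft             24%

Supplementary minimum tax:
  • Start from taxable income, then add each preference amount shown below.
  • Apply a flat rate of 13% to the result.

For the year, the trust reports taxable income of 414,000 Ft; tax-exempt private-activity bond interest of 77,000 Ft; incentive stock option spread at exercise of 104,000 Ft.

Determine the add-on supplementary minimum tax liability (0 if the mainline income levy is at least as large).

Supplementary minimum tax:
  Adjusted income: 414,000 Ft + 77,000 Ft + 104,000 Ft = 595,000 Ft
  595,000 Ft × 13% = 77,350 Ft

Mainline income levy:
  60,000 Ft × 11% = 6,600 Ft
  354,000 Ft × 24% = 84,960 Ft
  → 91,560 Ft

77,350 Ft ≤ 91,560 Ft, so no add-on is due.

0 Ft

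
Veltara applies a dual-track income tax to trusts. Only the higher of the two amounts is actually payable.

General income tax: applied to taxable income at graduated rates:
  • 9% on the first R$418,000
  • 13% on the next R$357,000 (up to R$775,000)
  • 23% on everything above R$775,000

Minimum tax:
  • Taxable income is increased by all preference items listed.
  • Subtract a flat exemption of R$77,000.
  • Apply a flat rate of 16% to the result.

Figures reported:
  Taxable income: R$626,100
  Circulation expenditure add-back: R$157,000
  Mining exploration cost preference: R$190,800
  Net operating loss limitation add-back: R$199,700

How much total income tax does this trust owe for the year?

Minimum tax:
  Adjusted income: R$626,100 + R$157,000 + R$190,800 + R$199,700 = R$1,173,600
  Less exemption R$77,000 → base R$1,096,600
  R$1,096,600 × 16% = R$175,456

General income tax:
  R$418,000 × 9% = R$37,620
  R$208,100 × 13% = R$27,053
  → R$64,673

R$175,456 > R$64,673, so the minimum tax is the binding amount.

R$175,456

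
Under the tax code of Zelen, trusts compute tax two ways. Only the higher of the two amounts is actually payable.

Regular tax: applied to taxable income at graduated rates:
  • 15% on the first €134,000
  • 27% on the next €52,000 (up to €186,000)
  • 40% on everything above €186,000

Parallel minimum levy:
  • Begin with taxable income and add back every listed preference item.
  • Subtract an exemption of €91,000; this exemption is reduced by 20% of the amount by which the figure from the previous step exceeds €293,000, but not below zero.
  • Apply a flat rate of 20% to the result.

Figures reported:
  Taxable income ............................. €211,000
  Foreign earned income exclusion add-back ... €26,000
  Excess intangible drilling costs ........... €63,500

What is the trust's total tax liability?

Regular tax:
  €134,000 × 15% = €20,100
  €52,000 × 27% = €14,040
  €25,000 × 40% = €10,000
  → €44,140

Parallel minimum levy:
  Adjusted income: €211,000 + €26,000 + €63,500 = €300,500
  Exemption: €91,000 − 20% × (€300,500 − €293,000) = €91,000 − €1,500 = €89,500
  Base: €300,500 − €89,500 = €211,000
  €211,000 × 20% = €42,200

€44,140 > €42,200, so the regular tax governs.

€44,140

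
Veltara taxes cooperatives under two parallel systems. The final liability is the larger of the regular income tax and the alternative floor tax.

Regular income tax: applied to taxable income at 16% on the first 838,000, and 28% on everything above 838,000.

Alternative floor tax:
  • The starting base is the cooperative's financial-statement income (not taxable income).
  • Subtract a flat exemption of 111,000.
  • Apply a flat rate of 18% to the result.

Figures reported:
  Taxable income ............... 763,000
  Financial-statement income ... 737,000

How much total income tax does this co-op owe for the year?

Alternative floor tax:
  Base (financial-statement income): 737,000
  Less exemption 111,000 → base 626,000
  626,000 × 18% = 112,680

Regular income tax:
  763,000 × 16% = 122,080

122,080 > 112,680, so the regular income tax governs.

122,080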